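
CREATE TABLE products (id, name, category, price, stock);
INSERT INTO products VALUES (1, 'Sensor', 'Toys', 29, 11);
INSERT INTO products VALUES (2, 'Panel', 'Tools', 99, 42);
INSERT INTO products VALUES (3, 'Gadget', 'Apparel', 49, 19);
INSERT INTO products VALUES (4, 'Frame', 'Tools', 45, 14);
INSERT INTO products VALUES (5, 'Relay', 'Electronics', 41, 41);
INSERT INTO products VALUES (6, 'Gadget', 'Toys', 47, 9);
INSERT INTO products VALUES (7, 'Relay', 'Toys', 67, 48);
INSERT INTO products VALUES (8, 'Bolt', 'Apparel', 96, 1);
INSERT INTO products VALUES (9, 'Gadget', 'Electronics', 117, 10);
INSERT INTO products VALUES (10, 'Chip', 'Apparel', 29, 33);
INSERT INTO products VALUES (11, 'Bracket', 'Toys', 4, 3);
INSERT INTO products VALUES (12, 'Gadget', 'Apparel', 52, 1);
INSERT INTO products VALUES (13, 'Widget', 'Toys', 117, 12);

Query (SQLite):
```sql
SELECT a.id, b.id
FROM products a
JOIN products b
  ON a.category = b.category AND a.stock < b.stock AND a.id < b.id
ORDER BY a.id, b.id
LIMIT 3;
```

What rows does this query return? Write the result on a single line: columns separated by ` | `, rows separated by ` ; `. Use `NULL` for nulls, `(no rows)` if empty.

Pairs (a,b) with same category, a.stock < b.stock, a.id < b.id.
category groups: Apparel:{3,8,10,12} Electronics:{5,9} Tools:{2,4} Toys:{1,6,7,11,13}
Ordered by (a.id, b.id); first 3.

1 | 7 ; 1 | 13 ; 3 | 10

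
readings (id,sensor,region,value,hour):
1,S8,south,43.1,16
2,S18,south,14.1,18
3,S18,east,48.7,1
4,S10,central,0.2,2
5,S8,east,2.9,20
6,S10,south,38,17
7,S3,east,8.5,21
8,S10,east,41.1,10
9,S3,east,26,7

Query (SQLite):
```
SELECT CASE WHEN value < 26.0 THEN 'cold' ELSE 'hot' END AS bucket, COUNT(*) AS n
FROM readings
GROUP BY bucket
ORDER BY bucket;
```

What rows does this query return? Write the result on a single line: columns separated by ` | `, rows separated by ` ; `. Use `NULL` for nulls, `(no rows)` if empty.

Bucket rows by value < 26.0 → 'cold' else 'hot'; count each bucket.

cold | 4 ; hot | 5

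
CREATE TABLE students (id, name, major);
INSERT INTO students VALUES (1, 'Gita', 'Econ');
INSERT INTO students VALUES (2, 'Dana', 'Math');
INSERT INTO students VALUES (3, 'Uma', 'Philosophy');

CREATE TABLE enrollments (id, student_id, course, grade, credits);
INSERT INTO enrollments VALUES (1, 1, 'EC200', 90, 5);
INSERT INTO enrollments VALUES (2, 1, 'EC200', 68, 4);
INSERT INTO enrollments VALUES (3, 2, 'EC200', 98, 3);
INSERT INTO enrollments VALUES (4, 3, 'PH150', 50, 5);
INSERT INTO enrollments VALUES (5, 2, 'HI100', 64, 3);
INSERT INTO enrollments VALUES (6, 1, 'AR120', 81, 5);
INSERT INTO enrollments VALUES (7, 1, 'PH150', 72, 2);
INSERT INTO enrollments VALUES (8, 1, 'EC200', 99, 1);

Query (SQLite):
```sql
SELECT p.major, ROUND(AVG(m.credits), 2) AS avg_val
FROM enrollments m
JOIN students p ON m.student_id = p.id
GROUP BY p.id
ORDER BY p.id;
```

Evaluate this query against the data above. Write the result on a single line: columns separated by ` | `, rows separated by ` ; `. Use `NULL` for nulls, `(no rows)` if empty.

Econ | 3.4 ; Math | 3 ; Philosophy | 5

Join each enrollments row to its students via student_id.
Group joined rows by students.id; compute ROUND(AVG(m.credits), 2) per group.
  1: ids {1, 2, 6, 7, 8} → ROUND(AVG(m.credits), 2)=3.4
  2: ids {3, 5} → ROUND(AVG(m.credits), 2)=3
  3: ids {4} → ROUND(AVG(m.credits), 2)=5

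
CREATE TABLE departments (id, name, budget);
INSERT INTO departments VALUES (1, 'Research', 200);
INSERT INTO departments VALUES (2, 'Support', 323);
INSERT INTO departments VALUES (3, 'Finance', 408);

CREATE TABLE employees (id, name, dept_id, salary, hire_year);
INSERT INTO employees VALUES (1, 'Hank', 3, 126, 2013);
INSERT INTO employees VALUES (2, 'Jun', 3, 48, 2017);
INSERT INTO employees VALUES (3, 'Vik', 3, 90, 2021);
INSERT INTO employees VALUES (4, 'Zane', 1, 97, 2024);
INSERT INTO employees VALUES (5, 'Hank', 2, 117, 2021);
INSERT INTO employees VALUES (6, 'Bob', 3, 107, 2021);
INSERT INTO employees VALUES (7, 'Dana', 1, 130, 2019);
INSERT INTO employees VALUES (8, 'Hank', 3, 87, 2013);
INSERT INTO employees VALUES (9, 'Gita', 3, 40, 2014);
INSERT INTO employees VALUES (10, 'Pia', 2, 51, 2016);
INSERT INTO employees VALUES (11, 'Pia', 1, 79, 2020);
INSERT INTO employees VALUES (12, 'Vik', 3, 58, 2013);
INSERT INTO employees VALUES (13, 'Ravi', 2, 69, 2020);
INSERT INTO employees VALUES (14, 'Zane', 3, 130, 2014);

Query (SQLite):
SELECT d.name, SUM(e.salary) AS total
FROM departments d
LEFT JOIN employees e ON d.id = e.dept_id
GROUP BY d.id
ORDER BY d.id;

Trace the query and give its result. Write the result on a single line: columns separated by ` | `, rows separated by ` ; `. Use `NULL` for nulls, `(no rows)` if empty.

Research | 306 ; Support | 237 ; Finance | 686

LEFT JOIN keeps every departments row; unmatched ones get NULL for employees columns.
Group by departments.id and compute SUM(e.salary). SUM over an all-NULL group is NULL.
  1: ids {4, 7, 11} → SUM(e.salary)=306
  2: ids {5, 10, 13} → SUM(e.salary)=237
  3: ids {1, 2, 3, 6, 8, 9, 12, 14} → SUM(e.salary)=686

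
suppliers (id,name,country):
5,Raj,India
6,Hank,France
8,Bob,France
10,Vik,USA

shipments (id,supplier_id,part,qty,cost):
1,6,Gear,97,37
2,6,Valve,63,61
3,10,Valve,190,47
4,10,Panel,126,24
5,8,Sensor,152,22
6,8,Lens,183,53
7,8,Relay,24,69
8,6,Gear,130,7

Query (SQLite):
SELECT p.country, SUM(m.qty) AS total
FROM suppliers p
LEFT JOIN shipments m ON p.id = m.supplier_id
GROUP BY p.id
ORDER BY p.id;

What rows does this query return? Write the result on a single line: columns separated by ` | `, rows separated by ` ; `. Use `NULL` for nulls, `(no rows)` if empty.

LEFT JOIN keeps every suppliers row; unmatched ones get NULL for shipments columns.
Group by suppliers.id and compute SUM(m.qty). SUM over an all-NULL group is NULL.
  5: ids {—} → SUM(m.qty)=NULL
  6: ids {1, 2, 8} → SUM(m.qty)=290
  8: ids {5, 6, 7} → SUM(m.qty)=359
  10: ids {3, 4} → SUM(m.qty)=316

India | NULL ; France | 290 ; France | 359 ; USA | 316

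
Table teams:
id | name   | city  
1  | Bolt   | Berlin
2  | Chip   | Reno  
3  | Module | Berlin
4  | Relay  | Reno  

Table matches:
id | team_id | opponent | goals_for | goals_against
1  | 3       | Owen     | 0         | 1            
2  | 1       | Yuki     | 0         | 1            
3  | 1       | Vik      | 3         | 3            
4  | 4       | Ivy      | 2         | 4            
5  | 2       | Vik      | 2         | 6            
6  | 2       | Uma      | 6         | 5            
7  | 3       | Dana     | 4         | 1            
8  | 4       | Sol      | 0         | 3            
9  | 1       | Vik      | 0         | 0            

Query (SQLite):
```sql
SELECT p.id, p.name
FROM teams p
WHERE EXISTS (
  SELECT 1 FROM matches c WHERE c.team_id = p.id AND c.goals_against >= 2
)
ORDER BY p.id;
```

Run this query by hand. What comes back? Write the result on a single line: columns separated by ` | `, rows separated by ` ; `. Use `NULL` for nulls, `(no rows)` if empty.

1 | Bolt ; 2 | Chip ; 4 | Relay

For each teams row, check whether any matches with matching team_id has goals_against >= 2.
Keep rows where that is true.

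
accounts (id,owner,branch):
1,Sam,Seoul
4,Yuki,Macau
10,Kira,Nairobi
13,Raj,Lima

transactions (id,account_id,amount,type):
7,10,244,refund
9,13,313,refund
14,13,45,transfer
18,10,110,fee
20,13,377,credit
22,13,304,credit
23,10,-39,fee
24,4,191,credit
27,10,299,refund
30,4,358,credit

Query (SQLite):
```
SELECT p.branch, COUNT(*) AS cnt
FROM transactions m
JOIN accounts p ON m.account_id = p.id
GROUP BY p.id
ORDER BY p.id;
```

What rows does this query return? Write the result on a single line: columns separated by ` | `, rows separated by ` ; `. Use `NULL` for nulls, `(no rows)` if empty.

Macau | 2 ; Nairobi | 4 ; Lima | 4

Join each transactions row to its accounts via account_id.
Group joined rows by accounts.id; compute COUNT(*) per group.
  4: ids {24, 30} → COUNT(*)=2
  10: ids {7, 18, 23, 27} → COUNT(*)=4
  13: ids {9, 14, 20, 22} → COUNT(*)=4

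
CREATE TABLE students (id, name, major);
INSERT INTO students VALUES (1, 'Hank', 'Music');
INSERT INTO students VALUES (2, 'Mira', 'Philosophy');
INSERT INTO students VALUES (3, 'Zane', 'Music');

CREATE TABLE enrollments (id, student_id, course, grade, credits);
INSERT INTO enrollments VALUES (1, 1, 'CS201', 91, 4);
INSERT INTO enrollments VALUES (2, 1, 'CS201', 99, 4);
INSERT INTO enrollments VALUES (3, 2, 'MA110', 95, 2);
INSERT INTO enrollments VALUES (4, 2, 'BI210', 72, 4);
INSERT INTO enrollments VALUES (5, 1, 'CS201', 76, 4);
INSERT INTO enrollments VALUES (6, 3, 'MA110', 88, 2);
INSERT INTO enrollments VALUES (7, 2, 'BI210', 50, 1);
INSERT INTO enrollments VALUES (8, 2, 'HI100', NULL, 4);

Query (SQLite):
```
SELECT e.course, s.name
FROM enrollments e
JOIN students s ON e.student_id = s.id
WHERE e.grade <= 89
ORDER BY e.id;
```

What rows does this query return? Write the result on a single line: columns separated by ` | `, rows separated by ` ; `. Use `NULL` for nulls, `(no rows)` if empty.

Each enrollments row matches the students row where student_id = students.id.
Then keep rows with e.grade <= 89.

BI210 | Mira ; CS201 | Hank ; MA110 | Zane ; BI210 | Mira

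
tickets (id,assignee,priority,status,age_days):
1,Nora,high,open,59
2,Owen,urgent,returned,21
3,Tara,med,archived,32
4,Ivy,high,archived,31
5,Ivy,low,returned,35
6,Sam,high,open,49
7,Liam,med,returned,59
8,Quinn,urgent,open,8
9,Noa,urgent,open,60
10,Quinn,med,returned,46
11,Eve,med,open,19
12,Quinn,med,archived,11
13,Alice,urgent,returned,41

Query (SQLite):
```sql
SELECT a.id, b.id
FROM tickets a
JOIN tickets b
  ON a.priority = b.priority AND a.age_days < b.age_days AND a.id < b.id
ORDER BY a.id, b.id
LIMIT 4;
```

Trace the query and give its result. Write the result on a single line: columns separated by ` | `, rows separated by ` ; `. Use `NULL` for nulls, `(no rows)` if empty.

2 | 9 ; 2 | 13 ; 3 | 7 ; 3 | 10

Pairs (a,b) with same priority, a.age_days < b.age_days, a.id < b.id.
priority groups: high:{1,4,6} low:{5} med:{3,7,10,11,12} urgent:{2,8,9,13}
Ordered by (a.id, b.id); first 4.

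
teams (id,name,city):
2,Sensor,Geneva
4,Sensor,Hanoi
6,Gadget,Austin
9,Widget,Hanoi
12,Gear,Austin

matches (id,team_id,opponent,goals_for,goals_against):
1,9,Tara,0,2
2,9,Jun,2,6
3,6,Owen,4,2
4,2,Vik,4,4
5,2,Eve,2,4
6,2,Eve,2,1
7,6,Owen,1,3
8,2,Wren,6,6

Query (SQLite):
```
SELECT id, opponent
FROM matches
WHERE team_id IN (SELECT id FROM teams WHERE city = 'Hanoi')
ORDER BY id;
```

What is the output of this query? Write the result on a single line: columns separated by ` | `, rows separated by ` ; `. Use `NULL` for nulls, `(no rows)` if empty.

Inner query: teams.id where city = 'Hanoi'.
Outer: keep matches rows whose team_id is in that set.
Inner query → {4, 9}

1 | Tara ; 2 | Jun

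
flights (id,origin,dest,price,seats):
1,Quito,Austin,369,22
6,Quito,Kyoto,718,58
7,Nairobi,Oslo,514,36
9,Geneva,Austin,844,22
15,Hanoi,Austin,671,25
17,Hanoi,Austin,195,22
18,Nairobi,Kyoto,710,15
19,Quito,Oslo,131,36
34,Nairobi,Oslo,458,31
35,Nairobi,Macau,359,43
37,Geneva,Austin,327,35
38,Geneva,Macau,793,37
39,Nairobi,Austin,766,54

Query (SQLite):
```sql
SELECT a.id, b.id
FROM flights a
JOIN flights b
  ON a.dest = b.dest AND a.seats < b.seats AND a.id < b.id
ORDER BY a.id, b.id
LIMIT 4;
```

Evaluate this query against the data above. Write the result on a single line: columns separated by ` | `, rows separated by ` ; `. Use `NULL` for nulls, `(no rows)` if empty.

1 | 15 ; 1 | 37 ; 1 | 39 ; 9 | 15

Pairs (a,b) with same dest, a.seats < b.seats, a.id < b.id.
dest groups: Austin:{1,9,15,17,37,39} Kyoto:{6,18} Macau:{35,38} Oslo:{7,19,34}
Ordered by (a.id, b.id); first 4.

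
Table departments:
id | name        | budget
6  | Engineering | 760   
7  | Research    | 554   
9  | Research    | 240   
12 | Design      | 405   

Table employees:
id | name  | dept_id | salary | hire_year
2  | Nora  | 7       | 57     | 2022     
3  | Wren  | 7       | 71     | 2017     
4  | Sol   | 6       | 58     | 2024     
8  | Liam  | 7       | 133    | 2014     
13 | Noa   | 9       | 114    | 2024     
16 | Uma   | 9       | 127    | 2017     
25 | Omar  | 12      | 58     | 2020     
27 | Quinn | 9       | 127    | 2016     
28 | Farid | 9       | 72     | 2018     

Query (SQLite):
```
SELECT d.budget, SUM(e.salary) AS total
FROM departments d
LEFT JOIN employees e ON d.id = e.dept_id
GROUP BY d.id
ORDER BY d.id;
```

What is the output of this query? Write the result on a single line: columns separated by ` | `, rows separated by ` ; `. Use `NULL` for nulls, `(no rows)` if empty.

760 | 58 ; 554 | 261 ; 240 | 440 ; 405 | 58

LEFT JOIN keeps every departments row; unmatched ones get NULL for employees columns.
Group by departments.id and compute SUM(e.salary). SUM over an all-NULL group is NULL.
  6: ids {4} → SUM(e.salary)=58
  7: ids {2, 3, 8} → SUM(e.salary)=261
  9: ids {13, 16, 27, 28} → SUM(e.salary)=440
  12: ids {25} → SUM(e.salary)=58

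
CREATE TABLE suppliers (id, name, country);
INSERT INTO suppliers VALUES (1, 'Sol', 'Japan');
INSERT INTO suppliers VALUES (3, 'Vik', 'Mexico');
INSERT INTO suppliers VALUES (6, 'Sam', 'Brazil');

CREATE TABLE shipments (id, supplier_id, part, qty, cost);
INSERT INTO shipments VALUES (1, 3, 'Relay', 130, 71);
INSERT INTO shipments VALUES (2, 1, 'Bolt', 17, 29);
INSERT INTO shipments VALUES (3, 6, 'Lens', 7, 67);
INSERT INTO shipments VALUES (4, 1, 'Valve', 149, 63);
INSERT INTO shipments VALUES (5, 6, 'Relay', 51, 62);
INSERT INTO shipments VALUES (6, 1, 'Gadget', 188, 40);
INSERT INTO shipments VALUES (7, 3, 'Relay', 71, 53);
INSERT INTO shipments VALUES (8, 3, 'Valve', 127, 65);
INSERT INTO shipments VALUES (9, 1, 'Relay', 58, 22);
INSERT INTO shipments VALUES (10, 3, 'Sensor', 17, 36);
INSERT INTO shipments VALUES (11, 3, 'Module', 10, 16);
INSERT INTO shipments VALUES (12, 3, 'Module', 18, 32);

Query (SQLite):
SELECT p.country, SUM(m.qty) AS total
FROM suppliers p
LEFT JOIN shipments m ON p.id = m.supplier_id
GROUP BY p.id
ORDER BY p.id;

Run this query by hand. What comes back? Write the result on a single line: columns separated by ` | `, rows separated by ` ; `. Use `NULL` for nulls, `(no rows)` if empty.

Japan | 412 ; Mexico | 373 ; Brazil | 58

LEFT JOIN keeps every suppliers row; unmatched ones get NULL for shipments columns.
Group by suppliers.id and compute SUM(m.qty). SUM over an all-NULL group is NULL.
  1: ids {2, 4, 6, 9} → SUM(m.qty)=412
  3: ids {1, 7, 8, 10, 11, 12} → SUM(m.qty)=373
  6: ids {3, 5} → SUM(m.qty)=58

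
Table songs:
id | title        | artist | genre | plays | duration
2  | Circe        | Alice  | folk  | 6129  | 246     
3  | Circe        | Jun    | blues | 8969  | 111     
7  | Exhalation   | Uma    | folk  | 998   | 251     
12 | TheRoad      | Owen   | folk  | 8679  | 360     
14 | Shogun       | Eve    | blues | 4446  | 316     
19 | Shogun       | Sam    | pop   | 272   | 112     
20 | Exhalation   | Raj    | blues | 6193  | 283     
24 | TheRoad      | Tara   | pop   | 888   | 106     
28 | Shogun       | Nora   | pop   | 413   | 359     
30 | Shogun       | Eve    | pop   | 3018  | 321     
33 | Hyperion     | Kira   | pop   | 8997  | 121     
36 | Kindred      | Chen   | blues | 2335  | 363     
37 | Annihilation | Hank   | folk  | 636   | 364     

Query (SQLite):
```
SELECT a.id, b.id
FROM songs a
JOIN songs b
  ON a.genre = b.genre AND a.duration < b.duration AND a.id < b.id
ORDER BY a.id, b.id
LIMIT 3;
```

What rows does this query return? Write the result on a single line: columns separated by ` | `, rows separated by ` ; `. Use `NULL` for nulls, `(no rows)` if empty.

Pairs (a,b) with same genre, a.duration < b.duration, a.id < b.id.
genre groups: blues:{3,14,20,36} folk:{2,7,12,37} pop:{19,24,28,30,33}
Ordered by (a.id, b.id); first 3.

2 | 7 ; 2 | 12 ; 2 | 37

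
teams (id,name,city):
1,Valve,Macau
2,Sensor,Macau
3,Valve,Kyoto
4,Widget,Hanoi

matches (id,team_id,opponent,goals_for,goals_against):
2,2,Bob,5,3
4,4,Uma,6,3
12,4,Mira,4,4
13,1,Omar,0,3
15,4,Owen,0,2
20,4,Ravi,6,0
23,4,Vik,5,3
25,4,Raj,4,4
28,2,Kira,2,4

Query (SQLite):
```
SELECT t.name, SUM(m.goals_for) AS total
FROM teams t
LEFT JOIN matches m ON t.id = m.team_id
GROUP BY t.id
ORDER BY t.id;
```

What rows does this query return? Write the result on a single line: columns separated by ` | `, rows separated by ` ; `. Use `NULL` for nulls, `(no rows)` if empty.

LEFT JOIN keeps every teams row; unmatched ones get NULL for matches columns.
Group by teams.id and compute SUM(m.goals_for). SUM over an all-NULL group is NULL.
  1: ids {13} → SUM(m.goals_for)=0
  2: ids {2, 28} → SUM(m.goals_for)=7
  3: ids {—} → SUM(m.goals_for)=NULL
  4: ids {4, 12, 15, 20, 23, 25} → SUM(m.goals_for)=25

Valve | 0 ; Sensor | 7 ; Valve | NULL ; Widget | 25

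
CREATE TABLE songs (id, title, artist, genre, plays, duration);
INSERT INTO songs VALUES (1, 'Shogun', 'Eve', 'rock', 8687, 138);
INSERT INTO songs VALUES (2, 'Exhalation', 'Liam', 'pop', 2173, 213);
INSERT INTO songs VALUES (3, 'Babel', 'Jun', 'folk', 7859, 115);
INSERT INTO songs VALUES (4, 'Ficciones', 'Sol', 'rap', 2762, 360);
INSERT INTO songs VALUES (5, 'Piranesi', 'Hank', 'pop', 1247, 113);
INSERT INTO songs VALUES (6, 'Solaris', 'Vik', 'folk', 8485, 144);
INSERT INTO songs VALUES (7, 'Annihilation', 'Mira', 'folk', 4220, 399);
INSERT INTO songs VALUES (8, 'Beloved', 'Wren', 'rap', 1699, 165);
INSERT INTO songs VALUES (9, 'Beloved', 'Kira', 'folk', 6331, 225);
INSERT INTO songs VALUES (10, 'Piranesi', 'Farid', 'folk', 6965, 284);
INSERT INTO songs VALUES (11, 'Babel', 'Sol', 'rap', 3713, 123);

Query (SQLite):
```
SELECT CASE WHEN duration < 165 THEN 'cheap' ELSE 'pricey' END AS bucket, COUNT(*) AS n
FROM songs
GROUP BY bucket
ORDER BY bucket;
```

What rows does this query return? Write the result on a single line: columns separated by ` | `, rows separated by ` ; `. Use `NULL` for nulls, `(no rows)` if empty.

cheap | 5 ; pricey | 6

Bucket rows by duration < 165 → 'cheap' else 'pricey'; count each bucket.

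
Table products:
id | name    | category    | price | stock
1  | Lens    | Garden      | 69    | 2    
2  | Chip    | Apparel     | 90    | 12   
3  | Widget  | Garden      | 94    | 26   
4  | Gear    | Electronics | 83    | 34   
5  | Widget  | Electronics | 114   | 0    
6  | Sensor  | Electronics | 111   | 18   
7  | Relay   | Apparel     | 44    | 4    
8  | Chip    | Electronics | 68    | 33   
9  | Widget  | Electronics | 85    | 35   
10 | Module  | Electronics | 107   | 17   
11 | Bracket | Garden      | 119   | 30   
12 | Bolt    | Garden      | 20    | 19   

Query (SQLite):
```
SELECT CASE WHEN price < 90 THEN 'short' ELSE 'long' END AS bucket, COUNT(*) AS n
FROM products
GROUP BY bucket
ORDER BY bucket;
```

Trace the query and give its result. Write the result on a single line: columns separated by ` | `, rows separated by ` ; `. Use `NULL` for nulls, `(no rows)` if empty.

long | 6 ; short | 6

Bucket rows by price < 90 → 'short' else 'long'; count each bucket.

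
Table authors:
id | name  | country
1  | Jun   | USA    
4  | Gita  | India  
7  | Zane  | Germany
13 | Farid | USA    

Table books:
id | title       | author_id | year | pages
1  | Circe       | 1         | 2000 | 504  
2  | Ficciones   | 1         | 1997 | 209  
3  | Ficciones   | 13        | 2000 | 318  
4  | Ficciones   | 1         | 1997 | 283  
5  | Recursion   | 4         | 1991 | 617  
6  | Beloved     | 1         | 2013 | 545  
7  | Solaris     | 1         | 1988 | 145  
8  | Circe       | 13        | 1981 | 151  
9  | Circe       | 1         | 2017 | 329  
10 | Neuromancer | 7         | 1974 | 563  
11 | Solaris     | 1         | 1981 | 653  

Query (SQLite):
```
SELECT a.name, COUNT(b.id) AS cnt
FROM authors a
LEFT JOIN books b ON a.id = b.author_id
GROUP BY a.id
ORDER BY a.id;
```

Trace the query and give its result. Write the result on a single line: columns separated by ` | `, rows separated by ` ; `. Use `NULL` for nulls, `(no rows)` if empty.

Jun | 7 ; Gita | 1 ; Zane | 1 ; Farid | 2

LEFT JOIN keeps every authors row; unmatched ones get NULL for books columns.
Group by authors.id and compute COUNT(b.id). COUNT(col) of an all-NULL group is 0.
  1: ids {1, 2, 4, 6, 7, 9, 11} → COUNT(b.id)=7
  4: ids {5} → COUNT(b.id)=1
  7: ids {10} → COUNT(b.id)=1
  13: ids {3, 8} → COUNT(b.id)=2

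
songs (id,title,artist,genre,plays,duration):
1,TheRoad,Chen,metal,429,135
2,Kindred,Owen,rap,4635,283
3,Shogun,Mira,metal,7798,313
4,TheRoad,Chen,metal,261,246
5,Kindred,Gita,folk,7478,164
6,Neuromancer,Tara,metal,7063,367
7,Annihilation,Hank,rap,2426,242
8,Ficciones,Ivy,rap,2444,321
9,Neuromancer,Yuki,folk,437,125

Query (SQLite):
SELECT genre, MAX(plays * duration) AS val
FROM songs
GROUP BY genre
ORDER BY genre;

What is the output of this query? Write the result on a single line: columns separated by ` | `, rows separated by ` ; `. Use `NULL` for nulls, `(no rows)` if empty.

folk | 1226392 ; metal | 2592121 ; rap | 1311705

For each row compute plays * duration.
Group by genre; take MAX of the expression per group.
  folk: ids {5, 9} → MAX(plays * duration)=1226392
  metal: ids {1, 3, 4, 6} → MAX(plays * duration)=2592121
  rap: ids {2, 7, 8} → MAX(plays * duration)=1311705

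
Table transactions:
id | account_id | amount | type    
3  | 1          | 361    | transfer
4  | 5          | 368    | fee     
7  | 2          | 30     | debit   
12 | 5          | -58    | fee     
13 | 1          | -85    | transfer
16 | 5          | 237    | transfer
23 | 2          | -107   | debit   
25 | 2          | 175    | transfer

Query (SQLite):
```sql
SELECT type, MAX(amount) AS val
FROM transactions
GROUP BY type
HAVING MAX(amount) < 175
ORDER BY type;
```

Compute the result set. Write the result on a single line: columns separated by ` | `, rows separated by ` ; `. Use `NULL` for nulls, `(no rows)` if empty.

debit | 30

Partition transactions by type; compute MAX(amount) within each group.
HAVING: keep groups where MAX(amount) < 175.
  debit: ids {7, 23} → MAX(amount)=30
  fee: ids {4, 12} → MAX(amount)=368
  transfer: ids {3, 13, 16, 25} → MAX(amount)=361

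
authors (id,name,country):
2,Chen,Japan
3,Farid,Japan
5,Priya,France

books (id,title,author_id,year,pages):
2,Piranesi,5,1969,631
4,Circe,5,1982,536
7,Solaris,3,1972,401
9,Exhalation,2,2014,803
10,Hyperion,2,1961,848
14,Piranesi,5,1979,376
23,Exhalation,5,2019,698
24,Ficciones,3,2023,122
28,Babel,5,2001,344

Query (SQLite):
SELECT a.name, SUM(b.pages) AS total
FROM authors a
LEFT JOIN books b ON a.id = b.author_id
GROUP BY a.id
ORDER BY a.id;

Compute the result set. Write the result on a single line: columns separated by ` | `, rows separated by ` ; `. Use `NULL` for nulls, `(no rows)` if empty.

Chen | 1651 ; Farid | 523 ; Priya | 2585

LEFT JOIN keeps every authors row; unmatched ones get NULL for books columns.
Group by authors.id and compute SUM(b.pages). SUM over an all-NULL group is NULL.
  2: ids {9, 10} → SUM(b.pages)=1651
  3: ids {7, 24} → SUM(b.pages)=523
  5: ids {2, 4, 14, 23, 28} → SUM(b.pages)=2585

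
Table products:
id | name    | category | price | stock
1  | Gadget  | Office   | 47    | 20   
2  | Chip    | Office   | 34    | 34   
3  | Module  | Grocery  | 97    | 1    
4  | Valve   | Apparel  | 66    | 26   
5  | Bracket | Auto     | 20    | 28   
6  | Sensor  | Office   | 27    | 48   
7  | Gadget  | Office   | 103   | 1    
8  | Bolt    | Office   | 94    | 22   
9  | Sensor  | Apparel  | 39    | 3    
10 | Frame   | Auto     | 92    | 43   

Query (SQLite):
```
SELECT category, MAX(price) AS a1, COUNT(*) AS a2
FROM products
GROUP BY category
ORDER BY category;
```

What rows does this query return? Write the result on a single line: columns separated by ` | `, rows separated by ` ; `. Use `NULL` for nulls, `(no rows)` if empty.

Group products by category.
Per group compute: MAX(price), COUNT(*).
  Apparel: ids {4, 9} → MAX(price)=66, COUNT(*)=2
  Auto: ids {5, 10} → MAX(price)=92, COUNT(*)=2
  Grocery: ids {3} → MAX(price)=97, COUNT(*)=1
  Office: ids {1, 2, 6, 7, 8} → MAX(price)=103, COUNT(*)=5

Apparel | 66 | 2 ; Auto | 92 | 2 ; Grocery | 97 | 1 ; Office | 103 | 5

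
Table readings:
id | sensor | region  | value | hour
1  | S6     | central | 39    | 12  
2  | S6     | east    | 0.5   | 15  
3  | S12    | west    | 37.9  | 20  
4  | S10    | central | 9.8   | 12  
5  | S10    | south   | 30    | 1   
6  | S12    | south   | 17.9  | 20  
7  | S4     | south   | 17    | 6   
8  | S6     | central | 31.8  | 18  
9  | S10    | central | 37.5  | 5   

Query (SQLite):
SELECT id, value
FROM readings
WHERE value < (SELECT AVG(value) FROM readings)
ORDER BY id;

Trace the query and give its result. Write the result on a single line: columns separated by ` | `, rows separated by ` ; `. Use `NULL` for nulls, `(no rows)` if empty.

Scalar subquery: AVG(value) over all readings rows = 24.6.
Keep rows where value < that value.

2 | 0.5 ; 4 | 9.8 ; 6 | 17.9 ; 7 | 17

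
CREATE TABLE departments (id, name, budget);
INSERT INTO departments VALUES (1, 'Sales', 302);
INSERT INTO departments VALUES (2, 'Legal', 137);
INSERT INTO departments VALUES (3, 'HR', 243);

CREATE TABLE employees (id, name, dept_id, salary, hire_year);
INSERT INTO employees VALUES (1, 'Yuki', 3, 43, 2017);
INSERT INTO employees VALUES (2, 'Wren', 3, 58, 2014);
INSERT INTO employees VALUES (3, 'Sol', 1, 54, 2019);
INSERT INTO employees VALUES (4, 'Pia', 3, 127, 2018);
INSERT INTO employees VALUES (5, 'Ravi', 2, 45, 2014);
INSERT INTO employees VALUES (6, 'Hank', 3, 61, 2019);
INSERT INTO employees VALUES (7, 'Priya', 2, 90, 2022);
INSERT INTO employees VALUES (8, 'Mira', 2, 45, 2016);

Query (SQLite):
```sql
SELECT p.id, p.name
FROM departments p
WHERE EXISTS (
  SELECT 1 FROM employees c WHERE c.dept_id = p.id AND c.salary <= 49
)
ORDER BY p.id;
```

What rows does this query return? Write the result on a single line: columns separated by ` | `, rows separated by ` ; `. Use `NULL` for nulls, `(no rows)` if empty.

For each departments row, check whether any employees with matching dept_id has salary <= 49.
Keep rows where that is true.

2 | Legal ; 3 | HR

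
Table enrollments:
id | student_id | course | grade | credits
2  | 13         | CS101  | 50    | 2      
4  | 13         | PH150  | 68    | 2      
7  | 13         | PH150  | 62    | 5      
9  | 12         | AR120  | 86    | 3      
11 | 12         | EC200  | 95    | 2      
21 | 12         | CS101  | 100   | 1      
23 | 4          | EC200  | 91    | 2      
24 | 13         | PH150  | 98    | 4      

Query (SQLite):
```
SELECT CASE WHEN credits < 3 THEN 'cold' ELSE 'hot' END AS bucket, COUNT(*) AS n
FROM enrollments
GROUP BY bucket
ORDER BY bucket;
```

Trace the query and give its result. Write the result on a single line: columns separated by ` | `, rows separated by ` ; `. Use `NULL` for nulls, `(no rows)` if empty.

Bucket rows by credits < 3 → 'cold' else 'hot'; count each bucket.

cold | 5 ; hot | 3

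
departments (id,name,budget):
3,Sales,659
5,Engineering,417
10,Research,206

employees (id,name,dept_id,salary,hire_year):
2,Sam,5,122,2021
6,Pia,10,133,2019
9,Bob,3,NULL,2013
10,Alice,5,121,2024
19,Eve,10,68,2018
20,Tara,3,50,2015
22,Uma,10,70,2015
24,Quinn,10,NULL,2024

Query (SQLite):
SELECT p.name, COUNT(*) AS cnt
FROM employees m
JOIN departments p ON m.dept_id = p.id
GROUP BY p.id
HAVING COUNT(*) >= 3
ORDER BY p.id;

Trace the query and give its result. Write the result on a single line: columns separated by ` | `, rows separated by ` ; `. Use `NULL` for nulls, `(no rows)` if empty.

Join each employees row to its departments via dept_id.
Group joined rows by departments.id; compute COUNT(*) per group.
HAVING: keep groups with count ≥ 3.
  3: ids {9, 20} → COUNT(*)=2
  5: ids {2, 10} → COUNT(*)=2
  10: ids {6, 19, 22, 24} → COUNT(*)=4

Research | 4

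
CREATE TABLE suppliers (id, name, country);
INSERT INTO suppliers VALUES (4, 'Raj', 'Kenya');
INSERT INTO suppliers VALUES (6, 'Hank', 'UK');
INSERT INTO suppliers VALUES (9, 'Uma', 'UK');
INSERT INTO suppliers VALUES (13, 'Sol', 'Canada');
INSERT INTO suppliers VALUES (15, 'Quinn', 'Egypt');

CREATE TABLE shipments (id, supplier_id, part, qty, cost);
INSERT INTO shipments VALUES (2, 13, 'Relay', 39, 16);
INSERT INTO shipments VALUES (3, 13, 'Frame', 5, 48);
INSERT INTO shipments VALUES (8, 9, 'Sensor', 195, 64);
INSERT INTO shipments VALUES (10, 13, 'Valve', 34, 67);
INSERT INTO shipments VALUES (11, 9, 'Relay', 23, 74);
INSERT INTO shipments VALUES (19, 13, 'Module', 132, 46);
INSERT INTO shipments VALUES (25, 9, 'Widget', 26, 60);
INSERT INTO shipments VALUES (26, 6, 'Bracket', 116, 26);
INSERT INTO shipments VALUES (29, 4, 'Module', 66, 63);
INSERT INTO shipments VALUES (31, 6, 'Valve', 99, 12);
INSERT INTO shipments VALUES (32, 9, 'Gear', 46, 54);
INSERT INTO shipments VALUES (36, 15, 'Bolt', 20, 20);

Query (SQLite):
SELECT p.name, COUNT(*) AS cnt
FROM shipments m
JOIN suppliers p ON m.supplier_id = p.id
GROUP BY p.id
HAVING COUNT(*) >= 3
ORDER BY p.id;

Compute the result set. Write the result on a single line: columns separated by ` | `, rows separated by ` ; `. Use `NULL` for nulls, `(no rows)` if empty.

Join each shipments row to its suppliers via supplier_id.
Group joined rows by suppliers.id; compute COUNT(*) per group.
HAVING: keep groups with count ≥ 3.
  4: ids {29} → COUNT(*)=1
  6: ids {26, 31} → COUNT(*)=2
  9: ids {8, 11, 25, 32} → COUNT(*)=4
  13: ids {2, 3, 10, 19} → COUNT(*)=4
  15: ids {36} → COUNT(*)=1

Uma | 4 ; Sol | 4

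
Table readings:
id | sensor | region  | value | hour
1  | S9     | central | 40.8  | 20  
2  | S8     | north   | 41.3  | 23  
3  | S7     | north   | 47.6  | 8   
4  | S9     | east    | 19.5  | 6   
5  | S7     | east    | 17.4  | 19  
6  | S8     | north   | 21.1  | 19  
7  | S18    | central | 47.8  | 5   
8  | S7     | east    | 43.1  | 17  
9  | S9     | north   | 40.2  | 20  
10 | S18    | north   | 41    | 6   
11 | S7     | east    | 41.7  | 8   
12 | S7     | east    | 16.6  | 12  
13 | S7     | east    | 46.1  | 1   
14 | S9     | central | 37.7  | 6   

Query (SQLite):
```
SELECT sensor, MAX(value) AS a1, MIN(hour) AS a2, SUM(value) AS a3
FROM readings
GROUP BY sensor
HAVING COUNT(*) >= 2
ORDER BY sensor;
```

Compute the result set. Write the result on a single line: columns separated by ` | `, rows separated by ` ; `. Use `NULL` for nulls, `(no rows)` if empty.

Group readings by sensor.
Per group compute: MAX(value), MIN(hour), SUM(value).
HAVING: drop groups with fewer than 2 rows.
  S18: ids {7, 10} → MAX(value)=47.8, MIN(hour)=5, SUM(value)=88.8
  S7: ids {3, 5, 8, 11, 12, 13} → MAX(value)=47.6, MIN(hour)=1, SUM(value)=212.5
  S8: ids {2, 6} → MAX(value)=41.3, MIN(hour)=19, SUM(value)=62.4
  S9: ids {1, 4, 9, 14} → MAX(value)=40.8, MIN(hour)=6, SUM(value)=138.2

S18 | 47.8 | 5 | 88.8 ; S7 | 47.6 | 1 | 212.5 ; S8 | 41.3 | 19 | 62.4 ; S9 | 40.8 | 6 | 138.2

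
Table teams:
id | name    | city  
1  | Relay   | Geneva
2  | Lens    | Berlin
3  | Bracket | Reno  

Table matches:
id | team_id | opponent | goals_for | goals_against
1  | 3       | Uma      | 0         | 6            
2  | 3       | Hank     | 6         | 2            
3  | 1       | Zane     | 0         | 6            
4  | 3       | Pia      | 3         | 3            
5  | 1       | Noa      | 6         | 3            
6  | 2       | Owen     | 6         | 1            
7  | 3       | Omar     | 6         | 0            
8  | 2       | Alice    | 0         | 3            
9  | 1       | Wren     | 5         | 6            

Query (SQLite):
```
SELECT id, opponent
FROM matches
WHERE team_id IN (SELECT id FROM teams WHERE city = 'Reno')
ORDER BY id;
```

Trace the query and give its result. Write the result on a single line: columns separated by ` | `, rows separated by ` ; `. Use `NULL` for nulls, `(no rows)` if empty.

1 | Uma ; 2 | Hank ; 4 | Pia ; 7 | Omar

Inner query: teams.id where city = 'Reno'.
Outer: keep matches rows whose team_id is in that set.
Inner query → {3}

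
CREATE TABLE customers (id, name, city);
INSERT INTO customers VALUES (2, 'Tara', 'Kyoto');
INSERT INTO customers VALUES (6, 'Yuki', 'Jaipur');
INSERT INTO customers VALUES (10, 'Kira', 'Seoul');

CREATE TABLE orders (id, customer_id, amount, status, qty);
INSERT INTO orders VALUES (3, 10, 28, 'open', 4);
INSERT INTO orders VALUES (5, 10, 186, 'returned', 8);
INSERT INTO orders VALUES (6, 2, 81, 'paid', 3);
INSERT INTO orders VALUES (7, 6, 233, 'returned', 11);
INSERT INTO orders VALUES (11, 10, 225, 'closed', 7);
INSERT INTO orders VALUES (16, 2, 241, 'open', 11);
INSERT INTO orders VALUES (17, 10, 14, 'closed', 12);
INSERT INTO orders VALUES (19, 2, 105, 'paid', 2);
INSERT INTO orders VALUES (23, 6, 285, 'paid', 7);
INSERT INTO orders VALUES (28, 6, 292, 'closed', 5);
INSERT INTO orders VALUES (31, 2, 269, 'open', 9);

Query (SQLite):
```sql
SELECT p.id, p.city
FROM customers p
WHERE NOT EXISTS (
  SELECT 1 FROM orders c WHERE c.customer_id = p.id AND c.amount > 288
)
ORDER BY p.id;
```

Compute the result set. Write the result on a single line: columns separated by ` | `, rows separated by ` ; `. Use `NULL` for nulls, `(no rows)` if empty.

For each customers row, check whether any orders with matching customer_id has amount > 288.
Keep rows where that is false.

2 | Kyoto ; 10 | Seoul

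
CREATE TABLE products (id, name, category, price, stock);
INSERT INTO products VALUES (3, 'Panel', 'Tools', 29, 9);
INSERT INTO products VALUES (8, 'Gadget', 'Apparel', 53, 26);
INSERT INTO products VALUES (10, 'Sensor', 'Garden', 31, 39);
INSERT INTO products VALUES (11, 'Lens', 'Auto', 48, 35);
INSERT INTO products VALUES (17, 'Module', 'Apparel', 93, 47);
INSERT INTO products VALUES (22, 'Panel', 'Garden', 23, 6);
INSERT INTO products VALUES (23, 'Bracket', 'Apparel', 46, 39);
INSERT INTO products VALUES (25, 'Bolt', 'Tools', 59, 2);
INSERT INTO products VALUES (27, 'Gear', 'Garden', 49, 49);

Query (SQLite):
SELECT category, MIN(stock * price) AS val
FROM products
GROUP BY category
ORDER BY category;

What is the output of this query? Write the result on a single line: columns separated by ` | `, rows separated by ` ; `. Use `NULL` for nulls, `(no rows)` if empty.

For each row compute stock * price.
Group by category; take MIN of the expression per group.
  Apparel: ids {8, 17, 23} → MIN(stock * price)=1378
  Auto: ids {11} → MIN(stock * price)=1680
  Garden: ids {10, 22, 27} → MIN(stock * price)=138
  Tools: ids {3, 25} → MIN(stock * price)=118

Apparel | 1378 ; Auto | 1680 ; Garden | 138 ; Tools | 118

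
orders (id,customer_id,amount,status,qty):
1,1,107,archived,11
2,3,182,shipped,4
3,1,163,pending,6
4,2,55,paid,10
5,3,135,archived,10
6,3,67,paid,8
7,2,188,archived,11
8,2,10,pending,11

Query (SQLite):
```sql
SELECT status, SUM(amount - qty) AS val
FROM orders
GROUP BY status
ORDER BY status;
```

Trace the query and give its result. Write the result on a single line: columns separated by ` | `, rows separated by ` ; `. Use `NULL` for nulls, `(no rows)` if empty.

For each row compute amount - qty.
Group by status; take SUM of the expression per group.
  archived: ids {1, 5, 7} → SUM(amount - qty)=398
  paid: ids {4, 6} → SUM(amount - qty)=104
  pending: ids {3, 8} → SUM(amount - qty)=156
  shipped: ids {2} → SUM(amount - qty)=178

archived | 398 ; paid | 104 ; pending | 156 ; shipped | 178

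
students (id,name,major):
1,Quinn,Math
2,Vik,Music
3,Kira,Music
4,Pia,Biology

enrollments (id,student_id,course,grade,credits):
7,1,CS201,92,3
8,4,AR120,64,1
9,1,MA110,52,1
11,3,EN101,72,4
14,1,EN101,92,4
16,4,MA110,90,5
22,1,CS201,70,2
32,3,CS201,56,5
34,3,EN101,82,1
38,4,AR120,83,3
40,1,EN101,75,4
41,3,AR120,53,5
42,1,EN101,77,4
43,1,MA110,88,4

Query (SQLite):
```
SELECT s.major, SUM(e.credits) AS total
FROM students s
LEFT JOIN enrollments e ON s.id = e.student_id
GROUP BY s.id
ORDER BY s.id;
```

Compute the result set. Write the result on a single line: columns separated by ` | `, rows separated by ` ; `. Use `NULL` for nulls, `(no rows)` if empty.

Math | 22 ; Music | NULL ; Music | 15 ; Biology | 9

LEFT JOIN keeps every students row; unmatched ones get NULL for enrollments columns.
Group by students.id and compute SUM(e.credits). SUM over an all-NULL group is NULL.
  1: ids {7, 9, 14, 22, 40, 42, 43} → SUM(e.credits)=22
  2: ids {—} → SUM(e.credits)=NULL
  3: ids {11, 32, 34, 41} → SUM(e.credits)=15
  4: ids {8, 16, 38} → SUM(e.credits)=9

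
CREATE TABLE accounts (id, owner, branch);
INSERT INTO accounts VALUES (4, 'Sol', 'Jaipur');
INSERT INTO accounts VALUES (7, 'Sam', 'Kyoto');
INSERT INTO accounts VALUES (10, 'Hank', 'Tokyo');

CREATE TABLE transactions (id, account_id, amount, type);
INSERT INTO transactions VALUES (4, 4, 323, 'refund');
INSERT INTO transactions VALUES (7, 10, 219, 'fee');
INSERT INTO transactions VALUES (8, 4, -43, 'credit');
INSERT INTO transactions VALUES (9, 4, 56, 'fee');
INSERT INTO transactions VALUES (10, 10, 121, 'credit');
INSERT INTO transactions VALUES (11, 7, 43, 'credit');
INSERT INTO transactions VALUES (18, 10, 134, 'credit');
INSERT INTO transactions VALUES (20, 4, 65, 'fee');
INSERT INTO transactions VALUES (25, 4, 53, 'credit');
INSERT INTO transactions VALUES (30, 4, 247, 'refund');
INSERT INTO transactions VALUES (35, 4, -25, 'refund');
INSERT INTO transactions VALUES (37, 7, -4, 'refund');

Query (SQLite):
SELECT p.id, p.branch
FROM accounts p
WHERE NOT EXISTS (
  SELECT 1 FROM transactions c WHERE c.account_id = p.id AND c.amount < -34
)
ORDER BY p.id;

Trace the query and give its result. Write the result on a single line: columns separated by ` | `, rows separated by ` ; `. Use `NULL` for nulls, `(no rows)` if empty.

7 | Kyoto ; 10 | Tokyo

For each accounts row, check whether any transactions with matching account_id has amount < -34.
Keep rows where that is false.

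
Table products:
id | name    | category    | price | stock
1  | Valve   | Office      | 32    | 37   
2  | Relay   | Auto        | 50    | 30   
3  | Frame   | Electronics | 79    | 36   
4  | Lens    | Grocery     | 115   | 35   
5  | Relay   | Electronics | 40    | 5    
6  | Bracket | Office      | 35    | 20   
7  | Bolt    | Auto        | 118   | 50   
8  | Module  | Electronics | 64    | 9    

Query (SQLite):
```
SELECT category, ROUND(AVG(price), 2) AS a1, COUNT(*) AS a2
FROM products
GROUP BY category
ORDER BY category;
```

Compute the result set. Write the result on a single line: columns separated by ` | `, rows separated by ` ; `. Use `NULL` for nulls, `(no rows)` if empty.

Group products by category.
Per group compute: ROUND(AVG(price), 2), COUNT(*).
  Auto: ids {2, 7} → ROUND(AVG(price), 2)=84, COUNT(*)=2
  Electronics: ids {3, 5, 8} → ROUND(AVG(price), 2)=61, COUNT(*)=3
  Grocery: ids {4} → ROUND(AVG(price), 2)=115, COUNT(*)=1
  Office: ids {1, 6} → ROUND(AVG(price), 2)=33.5, COUNT(*)=2

Auto | 84 | 2 ; Electronics | 61 | 3 ; Grocery | 115 | 1 ; Office | 33.5 | 2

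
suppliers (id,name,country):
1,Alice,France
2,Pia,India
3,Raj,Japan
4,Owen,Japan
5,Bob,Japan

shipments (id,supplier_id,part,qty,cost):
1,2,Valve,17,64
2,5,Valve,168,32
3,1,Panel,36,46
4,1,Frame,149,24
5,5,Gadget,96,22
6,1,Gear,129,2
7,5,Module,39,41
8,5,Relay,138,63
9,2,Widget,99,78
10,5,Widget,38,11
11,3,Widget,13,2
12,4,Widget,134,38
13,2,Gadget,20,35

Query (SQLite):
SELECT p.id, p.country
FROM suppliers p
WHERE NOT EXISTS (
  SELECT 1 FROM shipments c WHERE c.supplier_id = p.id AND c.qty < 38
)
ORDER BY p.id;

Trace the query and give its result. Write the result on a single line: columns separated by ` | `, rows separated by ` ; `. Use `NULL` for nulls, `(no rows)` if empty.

4 | Japan ; 5 | Japan

For each suppliers row, check whether any shipments with matching supplier_id has qty < 38.
Keep rows where that is false.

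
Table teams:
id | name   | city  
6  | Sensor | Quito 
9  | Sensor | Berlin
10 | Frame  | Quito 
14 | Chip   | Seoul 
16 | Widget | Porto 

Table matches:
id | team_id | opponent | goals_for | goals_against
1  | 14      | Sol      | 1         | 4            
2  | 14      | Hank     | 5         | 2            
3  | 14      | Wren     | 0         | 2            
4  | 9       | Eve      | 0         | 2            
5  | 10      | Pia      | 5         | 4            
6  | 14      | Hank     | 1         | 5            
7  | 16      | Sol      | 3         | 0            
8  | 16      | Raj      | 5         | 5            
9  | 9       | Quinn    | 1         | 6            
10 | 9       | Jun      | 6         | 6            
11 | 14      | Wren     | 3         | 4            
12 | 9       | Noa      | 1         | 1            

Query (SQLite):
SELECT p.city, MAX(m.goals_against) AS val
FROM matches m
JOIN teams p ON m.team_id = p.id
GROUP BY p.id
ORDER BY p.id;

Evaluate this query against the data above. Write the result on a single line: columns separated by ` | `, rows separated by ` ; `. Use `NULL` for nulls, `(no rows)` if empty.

Berlin | 6 ; Quito | 4 ; Seoul | 5 ; Porto | 5

Join each matches row to its teams via team_id.
Group joined rows by teams.id; compute MAX(m.goals_against) per group.
  9: ids {4, 9, 10, 12} → MAX(m.goals_against)=6
  10: ids {5} → MAX(m.goals_against)=4
  14: ids {1, 2, 3, 6, 11} → MAX(m.goals_against)=5
  16: ids {7, 8} → MAX(m.goals_against)=5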